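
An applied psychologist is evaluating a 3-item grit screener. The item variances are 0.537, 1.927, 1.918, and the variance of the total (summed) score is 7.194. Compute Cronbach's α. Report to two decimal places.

α = 0.59

Σσ²ᵢ = 0.537 + 1.927 + 1.918 = 4.382
α = (k/(k−1))·(1 − Σσ²ᵢ/σ²_T) = (3/2)·(1 − 4.382/7.194) = 0.59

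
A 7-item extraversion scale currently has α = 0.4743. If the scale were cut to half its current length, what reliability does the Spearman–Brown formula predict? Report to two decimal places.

Length factor m = 1/2
α' = m·α / (1 − (1−m)·α)
   = 1/2 × 0.4743 / (1 − (1 − 1/2) × 0.4743)
   = 0.2371 / 0.7629 = 0.31

predicted reliability = 0.31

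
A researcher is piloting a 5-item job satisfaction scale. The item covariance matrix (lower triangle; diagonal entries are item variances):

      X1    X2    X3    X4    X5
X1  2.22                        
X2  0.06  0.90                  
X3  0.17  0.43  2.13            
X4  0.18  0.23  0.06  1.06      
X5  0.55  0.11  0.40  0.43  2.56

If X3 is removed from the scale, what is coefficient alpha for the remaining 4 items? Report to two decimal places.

α = 0.42

Remaining items: X1, X2, X4, X5 (k = 4).
sum of item variances = 2.22 + 0.90 + 1.06 + 2.56 = 6.74
σ²_total = 6.74 + 2 × 1.56 = 9.86
α (item deleted) = (4/3)·(1 − 6.74/9.86) = 0.42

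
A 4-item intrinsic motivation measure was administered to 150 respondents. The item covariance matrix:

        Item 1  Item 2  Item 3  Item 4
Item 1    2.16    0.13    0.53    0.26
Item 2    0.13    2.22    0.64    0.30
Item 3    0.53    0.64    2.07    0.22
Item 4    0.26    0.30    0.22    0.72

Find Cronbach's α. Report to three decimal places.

Σσ²ᵢ = 2.16 + 2.22 + 2.07 + 0.72 = 7.17
Sum of the distinct covariances = 2.08
Var(T) = 7.17 + 2 × 2.08 = 11.33
α = (k/(k−1))·(1 − Σσ²ᵢ/Var(T)) = (4/3)·(1 − 7.17/11.33) = 0.490

α = 0.490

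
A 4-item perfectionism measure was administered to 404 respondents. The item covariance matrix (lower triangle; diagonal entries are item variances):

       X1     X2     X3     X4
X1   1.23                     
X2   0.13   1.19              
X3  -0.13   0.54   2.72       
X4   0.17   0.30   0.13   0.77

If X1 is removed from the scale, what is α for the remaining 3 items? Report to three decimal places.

α = 0.440

Remaining items: X2, X3, X4 (k = 3).
Σσ²ᵢ = 1.19 + 2.72 + 0.77 = 4.68
σ²_total = 4.68 + 2 × 0.97 = 6.62
α (item deleted) = (3/2)·(1 − 4.68/6.62) = 0.440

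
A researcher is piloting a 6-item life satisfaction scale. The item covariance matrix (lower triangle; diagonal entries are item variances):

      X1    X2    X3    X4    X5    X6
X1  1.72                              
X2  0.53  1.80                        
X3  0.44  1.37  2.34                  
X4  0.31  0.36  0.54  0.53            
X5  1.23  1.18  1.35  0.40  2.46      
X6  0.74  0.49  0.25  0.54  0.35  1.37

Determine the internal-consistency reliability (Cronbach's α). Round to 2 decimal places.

Cronbach's α = 0.80

Σσ²ᵢ = 1.72 + 1.80 + 2.34 + 0.53 + 2.46 + 1.37 = 10.22
Sum of off-diagonal covariances = 10.08
σ²_T = 10.22 + 2 × 10.08 = 30.38
α = (k/(k−1))·(1 − Σσ²ᵢ/σ²_T) = (6/5)·(1 − 10.22/30.38) = 0.80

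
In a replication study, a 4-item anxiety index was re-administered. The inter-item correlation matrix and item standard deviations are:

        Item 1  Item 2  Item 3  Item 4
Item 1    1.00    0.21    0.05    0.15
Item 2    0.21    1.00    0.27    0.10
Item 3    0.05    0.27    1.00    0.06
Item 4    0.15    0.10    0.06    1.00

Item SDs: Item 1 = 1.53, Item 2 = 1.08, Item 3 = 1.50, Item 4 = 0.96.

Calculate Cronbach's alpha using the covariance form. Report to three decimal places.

Cronbach's alpha = 0.376

Σσ²ᵢ = 1.53² + 1.08² + 1.50² + 0.96² = 6.6789
Covariances σ_ij = r_ij · s_i · s_j:
  σ(Item 1,Item 2) = 0.21 × 1.53 × 1.08 = 0.3470
  σ(Item 1,Item 3) = 0.05 × 1.53 × 1.50 = 0.1148
  σ(Item 1,Item 4) = 0.15 × 1.53 × 0.96 = 0.2203
  σ(Item 2,Item 3) = 0.27 × 1.08 × 1.50 = 0.4374
  σ(Item 2,Item 4) = 0.10 × 1.08 × 0.96 = 0.1037
  σ(Item 3,Item 4) = 0.06 × 1.50 × 0.96 = 0.0864
σ²_T = Σσ²ᵢ + 2·Σσ_ij = 6.6789 + 2 × 1.3096 = 9.2981
α = (4/3)·(1 − 6.6789/9.2981) = 0.376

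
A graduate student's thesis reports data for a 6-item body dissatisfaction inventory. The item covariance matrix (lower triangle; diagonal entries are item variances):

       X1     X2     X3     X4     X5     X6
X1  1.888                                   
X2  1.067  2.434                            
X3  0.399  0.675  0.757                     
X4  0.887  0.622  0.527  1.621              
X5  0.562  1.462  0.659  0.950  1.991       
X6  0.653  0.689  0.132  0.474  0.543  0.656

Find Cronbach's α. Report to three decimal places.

α = 0.825

ΣVar(i) = 1.888 + 2.434 + 0.757 + 1.621 + 1.991 + 0.656 = 9.347
Sum of the distinct covariances = 10.301
σ²_T = 9.347 + 2 × 10.301 = 29.949
α = (k/(k−1))·(1 − ΣVar(i)/σ²_T) = (6/5)·(1 − 9.347/29.949) = 0.825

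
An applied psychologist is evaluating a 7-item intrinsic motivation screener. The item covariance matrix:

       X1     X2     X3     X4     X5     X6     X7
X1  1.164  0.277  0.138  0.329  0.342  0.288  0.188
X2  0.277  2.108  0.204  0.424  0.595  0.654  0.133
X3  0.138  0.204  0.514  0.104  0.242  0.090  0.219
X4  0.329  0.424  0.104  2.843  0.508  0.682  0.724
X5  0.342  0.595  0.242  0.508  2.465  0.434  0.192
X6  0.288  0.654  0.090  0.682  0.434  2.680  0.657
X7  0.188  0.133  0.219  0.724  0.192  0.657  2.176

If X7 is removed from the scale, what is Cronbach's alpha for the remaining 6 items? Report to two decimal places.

Remaining items: X1, X2, X3, X4, X5, X6 (k = 6).
sum of item variances = 1.164 + 2.108 + 0.514 + 2.843 + 2.465 + 2.680 = 11.774
total variance = 11.774 + 2 × 5.311 = 22.396
α (item deleted) = (6/5)·(1 − 11.774/22.396) = 0.57

Cronbach's alpha = 0.57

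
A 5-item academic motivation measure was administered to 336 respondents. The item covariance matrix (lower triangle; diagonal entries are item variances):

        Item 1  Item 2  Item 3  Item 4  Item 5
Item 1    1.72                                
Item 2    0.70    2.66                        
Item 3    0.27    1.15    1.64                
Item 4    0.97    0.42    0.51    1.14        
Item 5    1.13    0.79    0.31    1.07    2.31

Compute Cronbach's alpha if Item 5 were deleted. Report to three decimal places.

Remaining items: Item 1, Item 2, Item 3, Item 4 (k = 4).
sum of item variances = 1.72 + 2.66 + 1.64 + 1.14 = 7.16
σ²_total = 7.16 + 2 × 4.02 = 15.20
α (item deleted) = (4/3)·(1 − 7.16/15.20) = 0.705

Cronbach's alpha = 0.705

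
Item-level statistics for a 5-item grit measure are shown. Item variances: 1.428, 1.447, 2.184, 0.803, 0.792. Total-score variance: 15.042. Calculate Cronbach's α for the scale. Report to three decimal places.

sum of item variances = 1.428 + 1.447 + 2.184 + 0.803 + 0.792 = 6.654
α = (k/(k−1))·(1 − sum of item variances/total variance) = (5/4)·(1 − 6.654/15.042) = 0.697

Cronbach's α = 0.697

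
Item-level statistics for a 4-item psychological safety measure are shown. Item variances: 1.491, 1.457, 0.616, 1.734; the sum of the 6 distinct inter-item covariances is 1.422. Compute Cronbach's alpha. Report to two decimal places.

sum of item variances = 1.491 + 1.457 + 0.616 + 1.734 = 5.298
Sum of distinct covariances = 1.422
Var(T) = sum of item variances + 2·Σcov = 5.298 + 2 × 1.422 = 8.142
α = (4/3)·(1 − 5.298/8.142) = 0.47

α = 0.47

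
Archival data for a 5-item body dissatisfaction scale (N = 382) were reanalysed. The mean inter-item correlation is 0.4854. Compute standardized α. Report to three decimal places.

Standardized α = k·r̄ / (1 + (k−1)·r̄) = 5 × 0.4854 / (1 + 4 × 0.4854)
  = 2.4270 / 2.9416 = 0.825

α = 0.825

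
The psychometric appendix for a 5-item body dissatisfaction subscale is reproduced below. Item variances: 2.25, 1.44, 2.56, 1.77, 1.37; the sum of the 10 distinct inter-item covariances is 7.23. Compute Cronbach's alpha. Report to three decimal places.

Σσ²ᵢ = 2.25 + 1.44 + 2.56 + 1.77 + 1.37 = 9.39
Sum of distinct covariances = 7.23
Var(T) = Σσ²ᵢ + 2·Σcov = 9.39 + 2 × 7.23 = 23.85
α = (5/4)·(1 − 9.39/23.85) = 0.758

α = 0.758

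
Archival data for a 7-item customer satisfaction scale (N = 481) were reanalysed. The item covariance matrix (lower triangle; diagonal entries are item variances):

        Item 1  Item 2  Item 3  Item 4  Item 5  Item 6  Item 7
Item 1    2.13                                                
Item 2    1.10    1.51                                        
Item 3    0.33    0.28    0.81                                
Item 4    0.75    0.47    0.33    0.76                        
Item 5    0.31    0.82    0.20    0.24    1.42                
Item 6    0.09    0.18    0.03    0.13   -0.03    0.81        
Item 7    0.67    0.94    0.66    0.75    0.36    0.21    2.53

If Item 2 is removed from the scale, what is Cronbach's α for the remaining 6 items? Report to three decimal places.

α = 0.652

Remaining items: Item 1, Item 3, Item 4, Item 5, Item 6, Item 7 (k = 6).
Σσ²ᵢ = 2.13 + 0.81 + 0.76 + 1.42 + 0.81 + 2.53 = 8.46
σ²_total = 8.46 + 2 × 5.03 = 18.52
α (item deleted) = (6/5)·(1 − 8.46/18.52) = 0.652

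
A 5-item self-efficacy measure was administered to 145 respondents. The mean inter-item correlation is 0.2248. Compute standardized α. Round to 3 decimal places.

Standardized α = k·r̄ / (1 + (k−1)·r̄) = 5 × 0.2248 / (1 + 4 × 0.2248)
  = 1.1240 / 1.8992 = 0.592

standardized α = 0.592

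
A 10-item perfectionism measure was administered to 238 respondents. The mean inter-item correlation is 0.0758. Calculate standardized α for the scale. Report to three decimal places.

standardized α = 0.451

Standardized α = k·r̄ / (1 + (k−1)·r̄) = 10 × 0.0758 / (1 + 9 × 0.0758)
  = 0.7580 / 1.6822 = 0.451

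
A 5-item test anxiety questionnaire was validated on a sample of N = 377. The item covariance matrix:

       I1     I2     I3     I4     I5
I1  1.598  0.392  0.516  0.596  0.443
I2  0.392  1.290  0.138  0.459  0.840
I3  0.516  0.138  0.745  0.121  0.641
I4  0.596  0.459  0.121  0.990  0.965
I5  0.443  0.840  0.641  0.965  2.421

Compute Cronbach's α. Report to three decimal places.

Σσᵢ² = 1.598 + 1.290 + 0.745 + 0.990 + 2.421 = 7.044
Sum of the distinct covariances = 5.111
σ²_T = 7.044 + 2 × 5.111 = 17.266
α = (k/(k−1))·(1 − Σσᵢ²/σ²_T) = (5/4)·(1 − 7.044/17.266) = 0.740

Cronbach's α = 0.740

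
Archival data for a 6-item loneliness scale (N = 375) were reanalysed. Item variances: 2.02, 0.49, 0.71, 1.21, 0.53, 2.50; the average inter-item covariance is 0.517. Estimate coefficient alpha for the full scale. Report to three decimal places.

Σσᵢ² = 2.02 + 0.49 + 0.71 + 1.21 + 0.53 + 2.50 = 7.46
Sum of the 15 distinct covariances = 15 × 0.517 = 7.755
total variance = Σσᵢ² + 2·Σcov = 7.46 + 2 × 7.755 = 22.970
α = (6/5)·(1 − 7.46/22.970) = 0.810

coefficient alpha = 0.810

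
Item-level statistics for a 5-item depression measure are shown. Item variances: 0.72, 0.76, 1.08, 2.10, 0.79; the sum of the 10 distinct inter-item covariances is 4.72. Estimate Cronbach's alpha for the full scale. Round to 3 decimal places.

α = 0.792

Σσ²ᵢ = 0.72 + 0.76 + 1.08 + 2.10 + 0.79 = 5.45
Sum of distinct covariances = 4.72
σ²_total = Σσ²ᵢ + 2·Σcov = 5.45 + 2 × 4.72 = 14.89
α = (5/4)·(1 − 5.45/14.89) = 0.792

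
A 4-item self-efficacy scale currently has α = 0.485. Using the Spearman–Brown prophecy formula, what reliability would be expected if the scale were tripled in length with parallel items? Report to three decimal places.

Length factor m = 3
α' = m·α / (1 + (m−1)·α)
   = 3 × 0.485 / (1 + (3 − 1) × 0.485)
   = 1.4550 / 1.9700 = 0.739

predicted reliability = 0.739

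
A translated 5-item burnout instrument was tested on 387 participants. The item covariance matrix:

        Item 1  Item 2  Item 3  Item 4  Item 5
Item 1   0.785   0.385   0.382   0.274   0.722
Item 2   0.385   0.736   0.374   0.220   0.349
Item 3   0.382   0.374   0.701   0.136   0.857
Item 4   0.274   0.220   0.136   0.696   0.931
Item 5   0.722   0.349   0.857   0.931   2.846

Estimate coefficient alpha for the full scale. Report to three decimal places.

α = 0.770

ΣVar(i) = 0.785 + 0.736 + 0.701 + 0.696 + 2.846 = 5.764
Sum of off-diagonal covariances = 4.630
σ²_total = 5.764 + 2 × 4.630 = 15.024
α = (k/(k−1))·(1 − ΣVar(i)/σ²_total) = (5/4)·(1 − 5.764/15.024) = 0.770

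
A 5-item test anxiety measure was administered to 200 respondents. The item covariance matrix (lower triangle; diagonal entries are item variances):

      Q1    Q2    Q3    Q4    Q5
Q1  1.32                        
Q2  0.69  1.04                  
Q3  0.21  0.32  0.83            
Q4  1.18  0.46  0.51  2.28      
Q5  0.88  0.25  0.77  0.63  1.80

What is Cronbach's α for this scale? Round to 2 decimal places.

ΣVar(i) = 1.32 + 1.04 + 0.83 + 2.28 + 1.80 = 7.27
Sum of off-diagonal covariances = 5.90
Var(T) = 7.27 + 2 × 5.90 = 19.07
α = (k/(k−1))·(1 − ΣVar(i)/Var(T)) = (5/4)·(1 − 7.27/19.07) = 0.77

Cronbach's α = 0.77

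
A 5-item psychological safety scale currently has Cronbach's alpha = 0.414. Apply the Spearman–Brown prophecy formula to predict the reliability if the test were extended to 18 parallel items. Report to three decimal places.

Length factor m = 18/5 = 3.6000
α' = m·α / (1 + (m−1)·α)
   = 18/5 × 0.414 / (1 + (18/5 − 1) × 0.414)
   = 1.4904 / 2.0764 = 0.718

predicted reliability = 0.718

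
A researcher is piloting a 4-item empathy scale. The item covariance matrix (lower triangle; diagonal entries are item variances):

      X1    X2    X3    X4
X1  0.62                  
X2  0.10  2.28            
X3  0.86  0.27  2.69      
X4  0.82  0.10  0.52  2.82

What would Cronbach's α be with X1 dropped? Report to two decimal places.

Cronbach's α = 0.28

Remaining items: X2, X3, X4 (k = 3).
sum of item variances = 2.28 + 2.69 + 2.82 = 7.79
Var(T) = 7.79 + 2 × 0.89 = 9.57
α (item deleted) = (3/2)·(1 − 7.79/9.57) = 0.28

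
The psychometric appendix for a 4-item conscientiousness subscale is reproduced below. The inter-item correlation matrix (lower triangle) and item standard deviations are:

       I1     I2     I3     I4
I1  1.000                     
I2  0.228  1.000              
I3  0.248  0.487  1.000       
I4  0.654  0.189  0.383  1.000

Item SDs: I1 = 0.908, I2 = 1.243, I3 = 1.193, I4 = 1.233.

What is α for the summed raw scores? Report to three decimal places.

α = 0.688

Σσ²ᵢ = 0.908² + 1.243² + 1.193² + 1.233² = 5.3131
Covariances σ_ij = r_ij · s_i · s_j:
  σ(I1,I2) = 0.228 × 0.908 × 1.243 = 0.2573
  σ(I1,I3) = 0.248 × 0.908 × 1.193 = 0.2686
  σ(I1,I4) = 0.654 × 0.908 × 1.233 = 0.7322
  σ(I2,I3) = 0.487 × 1.243 × 1.193 = 0.7222
  σ(I2,I4) = 0.189 × 1.243 × 1.233 = 0.2897
  σ(I3,I4) = 0.383 × 1.193 × 1.233 = 0.5634
σ²_T = Σσ²ᵢ + 2·Σσ_ij = 5.3131 + 2 × 2.8334 = 10.9799
α = (4/3)·(1 − 5.3131/10.9799) = 0.688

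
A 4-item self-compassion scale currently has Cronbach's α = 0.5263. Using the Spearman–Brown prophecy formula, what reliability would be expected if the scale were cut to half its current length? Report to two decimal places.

predicted reliability = 0.36

Length factor m = 1/2
α' = m·α / (1 − (1−m)·α)
   = 1/2 × 0.5263 / (1 − (1 − 1/2) × 0.5263)
   = 0.2631 / 0.7369 = 0.36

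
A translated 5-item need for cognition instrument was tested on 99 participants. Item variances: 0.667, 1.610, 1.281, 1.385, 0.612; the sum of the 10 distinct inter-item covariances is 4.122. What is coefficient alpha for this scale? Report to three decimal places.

coefficient alpha = 0.747

Σσ²ᵢ = 0.667 + 1.610 + 1.281 + 1.385 + 0.612 = 5.555
Sum of distinct covariances = 4.122
Var(T) = Σσ²ᵢ + 2·Σcov = 5.555 + 2 × 4.122 = 13.799
α = (5/4)·(1 − 5.555/13.799) = 0.747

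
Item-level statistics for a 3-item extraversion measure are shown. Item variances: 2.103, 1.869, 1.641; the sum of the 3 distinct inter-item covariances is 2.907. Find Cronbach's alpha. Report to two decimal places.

ΣVar(i) = 2.103 + 1.869 + 1.641 = 5.613
Sum of distinct covariances = 2.907
σ²_T = ΣVar(i) + 2·Σcov = 5.613 + 2 × 2.907 = 11.427
α = (3/2)·(1 − 5.613/11.427) = 0.76

Cronbach's alpha = 0.76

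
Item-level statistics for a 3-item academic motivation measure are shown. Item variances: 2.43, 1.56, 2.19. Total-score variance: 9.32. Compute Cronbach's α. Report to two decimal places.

α = 0.51

ΣVar(i) = 2.43 + 1.56 + 2.19 = 6.18
α = (k/(k−1))·(1 − ΣVar(i)/Var(T)) = (3/2)·(1 − 6.18/9.32) = 0.51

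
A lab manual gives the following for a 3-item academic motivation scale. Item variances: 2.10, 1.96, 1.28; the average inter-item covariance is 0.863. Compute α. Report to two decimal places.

α = 0.74

ΣVar(i) = 2.10 + 1.96 + 1.28 = 5.34
Sum of the 3 distinct covariances = 3 × 0.863 = 2.589
Var(T) = ΣVar(i) + 2·Σcov = 5.34 + 2 × 2.589 = 10.518
α = (3/2)·(1 − 5.34/10.518) = 0.74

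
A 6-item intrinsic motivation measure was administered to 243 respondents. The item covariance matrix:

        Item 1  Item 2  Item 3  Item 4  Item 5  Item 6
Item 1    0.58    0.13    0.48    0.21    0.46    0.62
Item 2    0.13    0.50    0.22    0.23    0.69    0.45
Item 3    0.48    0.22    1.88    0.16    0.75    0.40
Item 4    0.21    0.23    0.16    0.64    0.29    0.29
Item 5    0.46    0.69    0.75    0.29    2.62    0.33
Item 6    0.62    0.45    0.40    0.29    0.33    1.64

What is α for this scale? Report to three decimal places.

ΣVar(i) = 0.58 + 0.50 + 1.88 + 0.64 + 2.62 + 1.64 = 7.86
Sum of off-diagonal covariances = 5.71
σ²_total = 7.86 + 2 × 5.71 = 19.28
α = (k/(k−1))·(1 − ΣVar(i)/σ²_total) = (6/5)·(1 − 7.86/19.28) = 0.711

α = 0.711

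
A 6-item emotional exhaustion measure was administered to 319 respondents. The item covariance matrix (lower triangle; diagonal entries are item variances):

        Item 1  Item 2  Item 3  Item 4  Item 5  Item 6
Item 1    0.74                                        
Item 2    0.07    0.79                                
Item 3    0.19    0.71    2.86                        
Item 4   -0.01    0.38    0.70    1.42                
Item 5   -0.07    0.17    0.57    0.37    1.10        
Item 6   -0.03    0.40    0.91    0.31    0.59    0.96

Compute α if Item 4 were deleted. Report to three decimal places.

α = 0.651

Remaining items: Item 1, Item 2, Item 3, Item 5, Item 6 (k = 5).
sum of item variances = 0.74 + 0.79 + 2.86 + 1.10 + 0.96 = 6.45
σ²_T = 6.45 + 2 × 3.51 = 13.47
α (item deleted) = (5/4)·(1 − 6.45/13.47) = 0.651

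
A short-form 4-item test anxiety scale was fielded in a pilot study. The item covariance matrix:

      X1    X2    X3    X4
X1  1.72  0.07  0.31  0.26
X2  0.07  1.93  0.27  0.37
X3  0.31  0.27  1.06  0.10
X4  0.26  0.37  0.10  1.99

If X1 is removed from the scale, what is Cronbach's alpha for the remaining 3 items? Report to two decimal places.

Cronbach's alpha = 0.34

Remaining items: X2, X3, X4 (k = 3).
ΣVar(i) = 1.93 + 1.06 + 1.99 = 4.98
σ²_T = 4.98 + 2 × 0.74 = 6.46
α (item deleted) = (3/2)·(1 − 4.98/6.46) = 0.34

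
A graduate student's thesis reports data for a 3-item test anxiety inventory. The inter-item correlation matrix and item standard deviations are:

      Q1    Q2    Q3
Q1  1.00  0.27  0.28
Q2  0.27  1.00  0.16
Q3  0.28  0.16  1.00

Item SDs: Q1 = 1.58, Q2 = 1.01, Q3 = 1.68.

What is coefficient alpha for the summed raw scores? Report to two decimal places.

Σσ²ᵢ = 1.58² + 1.01² + 1.68² = 6.3389
Covariances σ_ij = r_ij · s_i · s_j:
  σ(Q1,Q2) = 0.27 × 1.58 × 1.01 = 0.4309
  σ(Q1,Q3) = 0.28 × 1.58 × 1.68 = 0.7432
  σ(Q2,Q3) = 0.16 × 1.01 × 1.68 = 0.2715
σ²_T = Σσ²ᵢ + 2·Σσ_ij = 6.3389 + 2 × 1.4456 = 9.2301
α = (3/2)·(1 − 6.3389/9.2301) = 0.47

α = 0.47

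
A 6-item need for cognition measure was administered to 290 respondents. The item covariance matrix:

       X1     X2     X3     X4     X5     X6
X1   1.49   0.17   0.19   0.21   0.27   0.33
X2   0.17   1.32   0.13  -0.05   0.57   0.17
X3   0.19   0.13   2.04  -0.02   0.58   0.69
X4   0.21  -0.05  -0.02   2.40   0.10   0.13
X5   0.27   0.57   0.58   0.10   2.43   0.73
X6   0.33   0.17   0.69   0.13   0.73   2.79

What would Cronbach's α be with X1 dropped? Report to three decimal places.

Remaining items: X2, X3, X4, X5, X6 (k = 5).
sum of item variances = 1.32 + 2.04 + 2.40 + 2.43 + 2.79 = 10.98
σ²_T = 10.98 + 2 × 3.03 = 17.04
α (item deleted) = (5/4)·(1 − 10.98/17.04) = 0.445

α = 0.445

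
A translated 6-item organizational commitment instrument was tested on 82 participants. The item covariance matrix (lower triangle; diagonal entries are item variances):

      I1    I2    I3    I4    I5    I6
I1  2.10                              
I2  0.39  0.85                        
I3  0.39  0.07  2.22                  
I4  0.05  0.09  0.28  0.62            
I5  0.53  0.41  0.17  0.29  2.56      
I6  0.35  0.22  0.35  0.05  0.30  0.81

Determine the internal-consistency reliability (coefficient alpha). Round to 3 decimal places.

α = 0.555

sum of item variances = 2.10 + 0.85 + 2.22 + 0.62 + 2.56 + 0.81 = 9.16
Sum of off-diagonal covariances = 3.94
σ²_total = 9.16 + 2 × 3.94 = 17.04
α = (k/(k−1))·(1 − sum of item variances/σ²_total) = (6/5)·(1 − 9.16/17.04) = 0.555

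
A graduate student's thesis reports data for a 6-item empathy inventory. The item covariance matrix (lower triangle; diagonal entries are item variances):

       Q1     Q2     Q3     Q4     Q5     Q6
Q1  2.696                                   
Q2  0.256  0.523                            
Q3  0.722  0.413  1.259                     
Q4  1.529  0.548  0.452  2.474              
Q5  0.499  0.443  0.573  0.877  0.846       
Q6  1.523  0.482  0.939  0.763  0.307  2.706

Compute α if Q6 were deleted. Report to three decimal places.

α = 0.773

Remaining items: Q1, Q2, Q3, Q4, Q5 (k = 5).
ΣVar(i) = 2.696 + 0.523 + 1.259 + 2.474 + 0.846 = 7.798
σ²_total = 7.798 + 2 × 6.312 = 20.422
α (item deleted) = (5/4)·(1 − 7.798/20.422) = 0.773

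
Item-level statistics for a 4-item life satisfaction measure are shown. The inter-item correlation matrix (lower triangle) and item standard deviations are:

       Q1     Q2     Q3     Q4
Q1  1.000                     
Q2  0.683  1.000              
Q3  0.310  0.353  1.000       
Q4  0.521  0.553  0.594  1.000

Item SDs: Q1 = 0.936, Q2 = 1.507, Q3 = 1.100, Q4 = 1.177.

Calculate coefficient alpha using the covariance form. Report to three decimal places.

coefficient alpha = 0.791

Σσ²ᵢ = 0.936² + 1.507² + 1.100² + 1.177² = 5.7425
Covariances σ_ij = r_ij · s_i · s_j:
  σ(Q1,Q2) = 0.683 × 0.936 × 1.507 = 0.9634
  σ(Q1,Q3) = 0.310 × 0.936 × 1.100 = 0.3192
  σ(Q1,Q4) = 0.521 × 0.936 × 1.177 = 0.5740
  σ(Q2,Q3) = 0.353 × 1.507 × 1.100 = 0.5852
  σ(Q2,Q4) = 0.553 × 1.507 × 1.177 = 0.9809
  σ(Q3,Q4) = 0.594 × 1.100 × 1.177 = 0.7691
σ²_T = Σσ²ᵢ + 2·Σσ_ij = 5.7425 + 2 × 4.1918 = 14.1261
α = (4/3)·(1 − 5.7425/14.1261) = 0.791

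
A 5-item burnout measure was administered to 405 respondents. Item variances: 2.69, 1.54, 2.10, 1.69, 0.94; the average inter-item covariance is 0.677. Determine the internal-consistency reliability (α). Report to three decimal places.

α = 0.752

Σσ²ᵢ = 2.69 + 1.54 + 2.10 + 1.69 + 0.94 = 8.96
Sum of the 10 distinct covariances = 10 × 0.677 = 6.770
σ²_T = Σσ²ᵢ + 2·Σcov = 8.96 + 2 × 6.770 = 22.500
α = (5/4)·(1 − 8.96/22.500) = 0.752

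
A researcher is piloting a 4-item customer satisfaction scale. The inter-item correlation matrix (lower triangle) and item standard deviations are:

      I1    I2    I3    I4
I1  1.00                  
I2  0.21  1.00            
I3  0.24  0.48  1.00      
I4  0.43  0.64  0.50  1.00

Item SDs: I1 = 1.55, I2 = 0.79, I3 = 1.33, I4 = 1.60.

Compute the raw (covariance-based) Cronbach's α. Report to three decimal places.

Cronbach's α = 0.711

Σσ²ᵢ = 1.55² + 0.79² + 1.33² + 1.60² = 7.3555
Covariances σ_ij = r_ij · s_i · s_j:
  σ(I1,I2) = 0.21 × 1.55 × 0.79 = 0.2571
  σ(I1,I3) = 0.24 × 1.55 × 1.33 = 0.4948
  σ(I1,I4) = 0.43 × 1.55 × 1.60 = 1.0664
  σ(I2,I3) = 0.48 × 0.79 × 1.33 = 0.5043
  σ(I2,I4) = 0.64 × 0.79 × 1.60 = 0.8090
  σ(I3,I4) = 0.50 × 1.33 × 1.60 = 1.0640
σ²_T = Σσ²ᵢ + 2·Σσ_ij = 7.3555 + 2 × 4.1956 = 15.7467
α = (4/3)·(1 − 7.3555/15.7467) = 0.711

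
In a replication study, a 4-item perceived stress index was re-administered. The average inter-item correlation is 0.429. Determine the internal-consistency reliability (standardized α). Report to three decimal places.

Standardized α = k·r̄ / (1 + (k−1)·r̄) = 4 × 0.429 / (1 + 3 × 0.429)
  = 1.7160 / 2.2870 = 0.750

α = 0.750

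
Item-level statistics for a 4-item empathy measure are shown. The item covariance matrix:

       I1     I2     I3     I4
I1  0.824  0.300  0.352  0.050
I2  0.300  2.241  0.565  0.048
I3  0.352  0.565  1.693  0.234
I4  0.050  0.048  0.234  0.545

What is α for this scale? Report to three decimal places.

Σσ²ᵢ = 0.824 + 2.241 + 1.693 + 0.545 = 5.303
Sum of off-diagonal covariances = 1.549
σ²_T = 5.303 + 2 × 1.549 = 8.401
α = (k/(k−1))·(1 − Σσ²ᵢ/σ²_T) = (4/3)·(1 − 5.303/8.401) = 0.492

α = 0.492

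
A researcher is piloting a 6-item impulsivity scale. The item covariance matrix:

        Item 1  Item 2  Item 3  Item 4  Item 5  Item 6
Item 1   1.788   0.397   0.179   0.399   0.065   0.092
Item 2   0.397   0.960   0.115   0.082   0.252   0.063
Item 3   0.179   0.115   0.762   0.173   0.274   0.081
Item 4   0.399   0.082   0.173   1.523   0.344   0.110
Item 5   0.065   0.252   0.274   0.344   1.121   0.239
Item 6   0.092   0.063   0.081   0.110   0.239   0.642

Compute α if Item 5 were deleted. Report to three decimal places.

Remaining items: Item 1, Item 2, Item 3, Item 4, Item 6 (k = 5).
ΣVar(i) = 1.788 + 0.960 + 0.762 + 1.523 + 0.642 = 5.675
Var(T) = 5.675 + 2 × 1.691 = 9.057
α (item deleted) = (5/4)·(1 − 5.675/9.057) = 0.467

α = 0.467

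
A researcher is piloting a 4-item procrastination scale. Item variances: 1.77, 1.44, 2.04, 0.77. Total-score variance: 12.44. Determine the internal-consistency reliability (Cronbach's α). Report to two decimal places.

Σσᵢ² = 1.77 + 1.44 + 2.04 + 0.77 = 6.02
α = (k/(k−1))·(1 − Σσᵢ²/total variance) = (4/3)·(1 − 6.02/12.44) = 0.69

Cronbach's α = 0.69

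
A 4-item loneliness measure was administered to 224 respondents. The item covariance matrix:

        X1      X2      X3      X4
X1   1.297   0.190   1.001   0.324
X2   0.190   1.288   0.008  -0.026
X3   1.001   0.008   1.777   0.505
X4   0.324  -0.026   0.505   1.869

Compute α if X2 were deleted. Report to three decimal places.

Remaining items: X1, X3, X4 (k = 3).
Σσᵢ² = 1.297 + 1.777 + 1.869 = 4.943
total variance = 4.943 + 2 × 1.830 = 8.603
α (item deleted) = (3/2)·(1 − 4.943/8.603) = 0.638

α = 0.638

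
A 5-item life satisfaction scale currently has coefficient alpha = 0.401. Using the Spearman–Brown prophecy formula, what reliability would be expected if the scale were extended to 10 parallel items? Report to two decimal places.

Length factor m = 10/5 = 2.0000
α' = m·α / (1 + (m−1)·α)
   = 10/5 × 0.401 / (1 + (10/5 − 1) × 0.401)
   = 0.8020 / 1.4010 = 0.57

predicted reliability = 0.57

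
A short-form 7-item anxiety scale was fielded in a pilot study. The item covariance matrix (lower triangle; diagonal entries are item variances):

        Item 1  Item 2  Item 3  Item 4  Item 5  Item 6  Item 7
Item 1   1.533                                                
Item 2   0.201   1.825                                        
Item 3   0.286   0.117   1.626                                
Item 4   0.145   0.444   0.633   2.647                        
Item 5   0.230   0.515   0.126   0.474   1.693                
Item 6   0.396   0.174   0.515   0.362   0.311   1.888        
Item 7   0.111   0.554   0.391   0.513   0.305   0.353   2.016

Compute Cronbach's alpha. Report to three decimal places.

Σσᵢ² = 1.533 + 1.825 + 1.626 + 2.647 + 1.693 + 1.888 + 2.016 = 13.228
Sum of the distinct covariances = 7.156
σ²_total = 13.228 + 2 × 7.156 = 27.540
α = (k/(k−1))·(1 − Σσᵢ²/σ²_total) = (7/6)·(1 − 13.228/27.540) = 0.606

α = 0.606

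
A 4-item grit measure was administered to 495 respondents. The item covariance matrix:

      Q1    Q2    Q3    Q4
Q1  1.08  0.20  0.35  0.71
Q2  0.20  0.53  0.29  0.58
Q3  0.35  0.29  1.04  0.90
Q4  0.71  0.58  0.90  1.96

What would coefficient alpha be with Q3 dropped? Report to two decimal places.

coefficient alpha = 0.68

Remaining items: Q1, Q2, Q4 (k = 3).
ΣVar(i) = 1.08 + 0.53 + 1.96 = 3.57
total variance = 3.57 + 2 × 1.49 = 6.55
α (item deleted) = (3/2)·(1 − 3.57/6.55) = 0.68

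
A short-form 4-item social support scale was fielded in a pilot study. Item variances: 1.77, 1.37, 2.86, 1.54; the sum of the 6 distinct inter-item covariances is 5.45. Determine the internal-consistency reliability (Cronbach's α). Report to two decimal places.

α = 0.79

Σσᵢ² = 1.77 + 1.37 + 2.86 + 1.54 = 7.54
Sum of distinct covariances = 5.45
total variance = Σσᵢ² + 2·Σcov = 7.54 + 2 × 5.45 = 18.44
α = (4/3)·(1 − 7.54/18.44) = 0.79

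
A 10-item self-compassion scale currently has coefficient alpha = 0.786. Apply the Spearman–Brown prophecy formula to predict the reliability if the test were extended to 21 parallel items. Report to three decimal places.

predicted reliability = 0.885

Length factor m = 21/10 = 2.1000
α' = m·α / (1 + (m−1)·α)
   = 21/10 × 0.786 / (1 + (21/10 − 1) × 0.786)
   = 1.6506 / 1.8646 = 0.885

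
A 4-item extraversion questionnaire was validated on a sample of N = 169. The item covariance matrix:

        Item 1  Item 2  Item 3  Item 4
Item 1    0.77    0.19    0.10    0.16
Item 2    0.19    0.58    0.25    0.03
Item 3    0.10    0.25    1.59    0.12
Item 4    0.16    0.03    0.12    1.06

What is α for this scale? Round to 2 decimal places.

ΣVar(i) = 0.77 + 0.58 + 1.59 + 1.06 = 4.00
Sum of off-diagonal covariances = 0.85
σ²_total = 4.00 + 2 × 0.85 = 5.70
α = (k/(k−1))·(1 − ΣVar(i)/σ²_total) = (4/3)·(1 − 4.00/5.70) = 0.40

α = 0.40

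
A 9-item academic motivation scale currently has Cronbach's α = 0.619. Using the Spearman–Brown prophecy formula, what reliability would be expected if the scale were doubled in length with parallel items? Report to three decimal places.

Length factor m = 2
α' = m·α / (1 + (m−1)·α)
   = 2 × 0.619 / (1 + (2 − 1) × 0.619)
   = 1.2380 / 1.6190 = 0.765

predicted reliability = 0.765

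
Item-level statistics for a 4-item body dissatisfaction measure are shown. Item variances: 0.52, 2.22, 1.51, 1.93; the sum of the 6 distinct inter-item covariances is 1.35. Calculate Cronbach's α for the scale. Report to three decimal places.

Σσ²ᵢ = 0.52 + 2.22 + 1.51 + 1.93 = 6.18
Sum of distinct covariances = 1.35
σ²_T = Σσ²ᵢ + 2·Σcov = 6.18 + 2 × 1.35 = 8.88
α = (4/3)·(1 − 6.18/8.88) = 0.405

α = 0.405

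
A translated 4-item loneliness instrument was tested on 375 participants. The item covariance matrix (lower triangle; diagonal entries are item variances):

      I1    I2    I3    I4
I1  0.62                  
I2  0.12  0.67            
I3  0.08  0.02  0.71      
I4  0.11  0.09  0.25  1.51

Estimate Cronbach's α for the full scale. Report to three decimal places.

sum of item variances = 0.62 + 0.67 + 0.71 + 1.51 = 3.51
Sum of off-diagonal covariances = 0.67
total variance = 3.51 + 2 × 0.67 = 4.85
α = (k/(k−1))·(1 − sum of item variances/total variance) = (4/3)·(1 − 3.51/4.85) = 0.368

α = 0.368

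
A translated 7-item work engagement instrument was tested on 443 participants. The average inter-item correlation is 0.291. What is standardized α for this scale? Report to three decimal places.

Standardized α = k·r̄ / (1 + (k−1)·r̄) = 7 × 0.291 / (1 + 6 × 0.291)
  = 2.0370 / 2.7460 = 0.742

α = 0.742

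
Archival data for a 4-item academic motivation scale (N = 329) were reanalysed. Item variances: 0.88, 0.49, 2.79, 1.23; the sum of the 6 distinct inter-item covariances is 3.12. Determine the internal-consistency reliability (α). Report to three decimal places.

Σσᵢ² = 0.88 + 0.49 + 2.79 + 1.23 = 5.39
Sum of distinct covariances = 3.12
total variance = Σσᵢ² + 2·Σcov = 5.39 + 2 × 3.12 = 11.63
α = (4/3)·(1 − 5.39/11.63) = 0.715

α = 0.715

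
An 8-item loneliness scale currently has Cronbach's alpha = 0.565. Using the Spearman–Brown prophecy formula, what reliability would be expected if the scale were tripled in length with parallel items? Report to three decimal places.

predicted reliability = 0.796

Length factor m = 3
α' = m·α / (1 + (m−1)·α)
   = 3 × 0.565 / (1 + (3 − 1) × 0.565)
   = 1.6950 / 2.1300 = 0.796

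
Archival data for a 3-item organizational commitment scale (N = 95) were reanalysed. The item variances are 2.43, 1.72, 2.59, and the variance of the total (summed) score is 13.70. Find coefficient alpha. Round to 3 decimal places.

α = 0.762

sum of item variances = 2.43 + 1.72 + 2.59 = 6.74
α = (k/(k−1))·(1 − sum of item variances/σ²_total) = (3/2)·(1 − 6.74/13.70) = 0.762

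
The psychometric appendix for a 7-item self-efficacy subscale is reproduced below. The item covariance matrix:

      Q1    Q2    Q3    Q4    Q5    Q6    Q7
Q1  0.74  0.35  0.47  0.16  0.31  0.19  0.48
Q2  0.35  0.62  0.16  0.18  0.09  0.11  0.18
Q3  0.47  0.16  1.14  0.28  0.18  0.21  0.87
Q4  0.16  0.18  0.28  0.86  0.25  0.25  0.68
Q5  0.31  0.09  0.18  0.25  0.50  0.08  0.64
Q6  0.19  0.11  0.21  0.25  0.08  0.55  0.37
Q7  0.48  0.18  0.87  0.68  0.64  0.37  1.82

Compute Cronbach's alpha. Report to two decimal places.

Cronbach's alpha = 0.79

ΣVar(i) = 0.74 + 0.62 + 1.14 + 0.86 + 0.50 + 0.55 + 1.82 = 6.23
Σ_{i<j} σ_ij = 6.49
total variance = 6.23 + 2 × 6.49 = 19.21
α = (k/(k−1))·(1 − ΣVar(i)/total variance) = (7/6)·(1 − 6.23/19.21) = 0.79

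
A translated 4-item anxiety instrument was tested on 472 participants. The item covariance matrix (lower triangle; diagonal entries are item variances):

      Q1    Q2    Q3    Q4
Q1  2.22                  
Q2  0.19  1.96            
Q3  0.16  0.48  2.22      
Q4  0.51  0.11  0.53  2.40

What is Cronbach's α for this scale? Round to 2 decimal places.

Cronbach's α = 0.41

ΣVar(i) = 2.22 + 1.96 + 2.22 + 2.40 = 8.80
Sum of the distinct covariances = 1.98
σ²_T = 8.80 + 2 × 1.98 = 12.76
α = (k/(k−1))·(1 − ΣVar(i)/σ²_T) = (4/3)·(1 − 8.80/12.76) = 0.41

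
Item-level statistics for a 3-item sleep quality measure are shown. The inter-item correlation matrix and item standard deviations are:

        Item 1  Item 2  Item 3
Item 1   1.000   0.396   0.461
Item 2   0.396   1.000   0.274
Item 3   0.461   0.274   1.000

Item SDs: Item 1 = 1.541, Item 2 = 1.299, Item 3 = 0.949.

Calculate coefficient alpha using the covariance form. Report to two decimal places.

Σσ²ᵢ = 1.541² + 1.299² + 0.949² = 4.9627
Covariances σ_ij = r_ij · s_i · s_j:
  σ(Item 1,Item 2) = 0.396 × 1.541 × 1.299 = 0.7927
  σ(Item 1,Item 3) = 0.461 × 1.541 × 0.949 = 0.6742
  σ(Item 2,Item 3) = 0.274 × 1.299 × 0.949 = 0.3378
σ²_T = Σσ²ᵢ + 2·Σσ_ij = 4.9627 + 2 × 1.8047 = 8.5721
α = (3/2)·(1 − 4.9627/8.5721) = 0.63

α = 0.63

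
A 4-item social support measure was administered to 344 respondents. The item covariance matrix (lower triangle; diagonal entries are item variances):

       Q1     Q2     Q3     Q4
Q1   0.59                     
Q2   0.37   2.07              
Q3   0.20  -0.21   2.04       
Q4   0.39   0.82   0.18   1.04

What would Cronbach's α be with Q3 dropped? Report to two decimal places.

Remaining items: Q1, Q2, Q4 (k = 3).
Σσ²ᵢ = 0.59 + 2.07 + 1.04 = 3.70
Var(T) = 3.70 + 2 × 1.58 = 6.86
α (item deleted) = (3/2)·(1 − 3.70/6.86) = 0.69

α = 0.69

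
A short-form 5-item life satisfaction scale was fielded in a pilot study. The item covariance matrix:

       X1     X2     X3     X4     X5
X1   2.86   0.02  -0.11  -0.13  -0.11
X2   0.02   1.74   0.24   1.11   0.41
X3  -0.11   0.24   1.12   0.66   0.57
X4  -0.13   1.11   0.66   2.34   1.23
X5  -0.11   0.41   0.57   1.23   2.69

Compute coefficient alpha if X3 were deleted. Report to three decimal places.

Remaining items: X1, X2, X4, X5 (k = 4).
sum of item variances = 2.86 + 1.74 + 2.34 + 2.69 = 9.63
σ²_total = 9.63 + 2 × 2.53 = 14.69
α (item deleted) = (4/3)·(1 − 9.63/14.69) = 0.459

coefficient alpha = 0.459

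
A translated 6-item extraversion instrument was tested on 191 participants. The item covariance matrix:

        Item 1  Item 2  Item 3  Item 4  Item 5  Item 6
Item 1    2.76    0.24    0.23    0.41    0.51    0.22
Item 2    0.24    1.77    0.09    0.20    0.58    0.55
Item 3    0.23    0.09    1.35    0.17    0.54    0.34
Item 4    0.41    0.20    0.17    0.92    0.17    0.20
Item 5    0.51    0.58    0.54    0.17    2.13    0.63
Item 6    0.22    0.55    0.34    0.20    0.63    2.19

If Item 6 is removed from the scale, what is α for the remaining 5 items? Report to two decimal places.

α = 0.52

Remaining items: Item 1, Item 2, Item 3, Item 4, Item 5 (k = 5).
sum of item variances = 2.76 + 1.77 + 1.35 + 0.92 + 2.13 = 8.93
Var(T) = 8.93 + 2 × 3.14 = 15.21
α (item deleted) = (5/4)·(1 − 8.93/15.21) = 0.52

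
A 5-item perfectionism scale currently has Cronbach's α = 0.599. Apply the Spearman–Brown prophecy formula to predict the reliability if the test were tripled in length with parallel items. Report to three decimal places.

Length factor m = 3
α' = m·α / (1 + (m−1)·α)
   = 3 × 0.599 / (1 + (3 − 1) × 0.599)
   = 1.7970 / 2.1980 = 0.818

predicted reliability = 0.818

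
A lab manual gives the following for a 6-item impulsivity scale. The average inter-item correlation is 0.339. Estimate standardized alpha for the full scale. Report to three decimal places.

α = 0.755

Standardized α = k·r̄ / (1 + (k−1)·r̄) = 6 × 0.339 / (1 + 5 × 0.339)
  = 2.0340 / 2.6950 = 0.755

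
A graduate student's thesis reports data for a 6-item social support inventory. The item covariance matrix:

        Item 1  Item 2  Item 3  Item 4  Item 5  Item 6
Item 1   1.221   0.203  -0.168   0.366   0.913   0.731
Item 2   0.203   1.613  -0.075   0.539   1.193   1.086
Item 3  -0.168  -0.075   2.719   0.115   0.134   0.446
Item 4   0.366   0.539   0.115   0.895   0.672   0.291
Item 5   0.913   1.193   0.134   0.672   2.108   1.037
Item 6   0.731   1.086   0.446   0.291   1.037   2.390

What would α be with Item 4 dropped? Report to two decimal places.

Remaining items: Item 1, Item 2, Item 3, Item 5, Item 6 (k = 5).
Σσ²ᵢ = 1.221 + 1.613 + 2.719 + 2.108 + 2.390 = 10.051
Var(T) = 10.051 + 2 × 5.500 = 21.051
α (item deleted) = (5/4)·(1 − 10.051/21.051) = 0.65

α = 0.65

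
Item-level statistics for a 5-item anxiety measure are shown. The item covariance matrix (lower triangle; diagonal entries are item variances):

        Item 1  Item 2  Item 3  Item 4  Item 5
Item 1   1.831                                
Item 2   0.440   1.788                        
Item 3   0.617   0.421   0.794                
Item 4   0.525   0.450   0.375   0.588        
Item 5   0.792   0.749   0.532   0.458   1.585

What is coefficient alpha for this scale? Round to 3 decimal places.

Σσ²ᵢ = 1.831 + 1.788 + 0.794 + 0.588 + 1.585 = 6.586
Σ_{i<j} σ_ij = 5.359
Var(T) = 6.586 + 2 × 5.359 = 17.304
α = (k/(k−1))·(1 − Σσ²ᵢ/Var(T)) = (5/4)·(1 − 6.586/17.304) = 0.774

coefficient alpha = 0.774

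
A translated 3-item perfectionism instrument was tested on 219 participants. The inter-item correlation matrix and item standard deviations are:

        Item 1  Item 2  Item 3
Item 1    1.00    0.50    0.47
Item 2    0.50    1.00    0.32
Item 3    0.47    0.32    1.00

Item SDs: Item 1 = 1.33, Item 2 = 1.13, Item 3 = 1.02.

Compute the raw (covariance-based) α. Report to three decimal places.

α = 0.694

Σσ²ᵢ = 1.33² + 1.13² + 1.02² = 4.0862
Covariances σ_ij = r_ij · s_i · s_j:
  σ(Item 1,Item 2) = 0.50 × 1.33 × 1.13 = 0.7514
  σ(Item 1,Item 3) = 0.47 × 1.33 × 1.02 = 0.6376
  σ(Item 2,Item 3) = 0.32 × 1.13 × 1.02 = 0.3688
σ²_T = Σσ²ᵢ + 2·Σσ_ij = 4.0862 + 2 × 1.7578 = 7.6018
α = (3/2)·(1 − 4.0862/7.6018) = 0.694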